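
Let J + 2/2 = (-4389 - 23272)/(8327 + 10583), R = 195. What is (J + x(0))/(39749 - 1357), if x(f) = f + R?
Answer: 3640879/725992720 ≈ 0.0050150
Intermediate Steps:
x(f) = 195 + f (x(f) = f + 195 = 195 + f)
J = -46571/18910 (J = -1 + (-4389 - 23272)/(8327 + 10583) = -1 - 27661/18910 = -46571/18910 ≈ -2.4628)
(J + x(0))/(39749 - 1357) = (-46571/18910 + (195 + 0))/(39749 - 1357) = (-46571/18910 + 195)/38392 = (3640879/18910)*(1/38392) = 3640879/725992720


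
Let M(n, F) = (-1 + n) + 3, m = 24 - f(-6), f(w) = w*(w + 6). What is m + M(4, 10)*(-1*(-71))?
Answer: 450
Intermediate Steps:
f(w) = w*(6 + w)
m = 24 (m = 24 - (-6)*(6 - 6) = 24 - (-6)*0 = 24 - 1*0 = 24 + 0 = 24)
M(n, F) = 2 + n
m + M(4, 10)*(-1*(-71)) = 24 + (2 + 4)*(-1*(-71)) = 24 + 6*71 = 24 + 426 = 450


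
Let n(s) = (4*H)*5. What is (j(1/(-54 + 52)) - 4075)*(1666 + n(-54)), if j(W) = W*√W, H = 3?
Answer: -7033450 - 863*I*√2/2 ≈ -7.0334e+6 - 610.23*I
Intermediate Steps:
j(W) = W^(3/2)
n(s) = 60 (n(s) = (4*3)*5 = 12*5 = 60)
(j(1/(-54 + 52)) - 4075)*(1666 + n(-54)) = ((1/(-54 + 52))^(3/2) - 4075)*(1666 + 60) = ((1/(-2))^(3/2) - 4075)*1726 = ((-½)^(3/2) - 4075)*1726 = (-I*√2/4 - 4075)*1726 = (-4075 - I*√2/4)*1726 = -7033450 - 863*I*√2/2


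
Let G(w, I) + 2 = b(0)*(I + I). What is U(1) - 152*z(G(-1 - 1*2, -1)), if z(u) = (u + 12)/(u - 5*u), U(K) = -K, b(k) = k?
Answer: -191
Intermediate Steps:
G(w, I) = -2 (G(w, I) = -2 + 0*(I + I) = -2 + 0*(2*I) = -2 + 0 = -2)
z(u) = -(12 + u)/(4*u) (z(u) = (12 + u)/((-4*u)) = (12 + u)*(-1/(4*u)) = -(12 + u)/(4*u))
U(1) - 152*z(G(-1 - 1*2, -1)) = -1*1 - 38*(-12 - 1*(-2))/(-2) = -1 - 38*(-1)*(-12 + 2)/2 = -1 - 38*(-1)*(-10)/2 = -1 - 152*5/4 = -1 - 190 = -191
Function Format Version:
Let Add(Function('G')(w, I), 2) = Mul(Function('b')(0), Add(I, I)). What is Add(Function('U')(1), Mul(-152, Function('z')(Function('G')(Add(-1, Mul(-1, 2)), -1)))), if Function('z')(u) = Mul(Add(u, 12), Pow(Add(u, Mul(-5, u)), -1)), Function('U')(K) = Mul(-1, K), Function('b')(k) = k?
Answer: -191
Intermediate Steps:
Function('G')(w, I) = -2 (Function('G')(w, I) = Add(-2, Mul(0, Add(I, I))) = Add(-2, Mul(0, Mul(2, I))) = Add(-2, 0) = -2)
Function('z')(u) = Mul(Rational(-1, 4), Pow(u, -1), Add(12, u)) (Function('z')(u) = Mul(Add(12, u), Pow(Mul(-4, u), -1)) = Mul(Add(12, u), Mul(Rational(-1, 4), Pow(u, -1))) = Mul(Rational(-1, 4), Pow(u, -1), Add(12, u)))
Add(Function('U')(1), Mul(-152, Function('z')(Function('G')(Add(-1, Mul(-1, 2)), -1)))) = Add(Mul(-1, 1), Mul(-152, Mul(Rational(1, 4), Pow(-2, -1), Add(-12, Mul(-1, -2))))) = Add(-1, Mul(-152, Mul(Rational(1, 4), Rational(-1, 2), Add(-12, 2)))) = Add(-1, Mul(-152, Mul(Rational(1, 4), Rational(-1, 2), -10))) = Add(-1, Mul(-152, Rational(5, 4))) = Add(-1, -190) = -191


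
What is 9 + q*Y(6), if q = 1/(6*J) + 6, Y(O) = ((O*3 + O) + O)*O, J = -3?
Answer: 1079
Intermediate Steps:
Y(O) = 5*O**2 (Y(O) = ((3*O + O) + O)*O = (4*O + O)*O = (5*O)*O = 5*O**2)
q = 107/18 (q = 1/(6*(-3)) + 6 = 1/(-18) + 6 = -1/18 + 6 = 107/18 ≈ 5.9444)
9 + q*Y(6) = 9 + 107*(5*6**2)/18 = 9 + 107*(5*36)/18 = 9 + (107/18)*180 = 9 + 1070 = 1079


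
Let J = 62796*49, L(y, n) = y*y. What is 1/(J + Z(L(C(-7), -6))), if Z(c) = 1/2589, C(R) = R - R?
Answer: 2589/7966363357 ≈ 3.2499e-7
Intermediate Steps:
C(R) = 0
L(y, n) = y²
Z(c) = 1/2589
J = 3077004
1/(J + Z(L(C(-7), -6))) = 1/(3077004 + 1/2589) = 1/(7966363357/2589) = 2589/7966363357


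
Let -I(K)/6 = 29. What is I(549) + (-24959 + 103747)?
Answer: 78614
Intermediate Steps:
I(K) = -174 (I(K) = -6*29 = -174)
I(549) + (-24959 + 103747) = -174 + (-24959 + 103747) = -174 + 78788 = 78614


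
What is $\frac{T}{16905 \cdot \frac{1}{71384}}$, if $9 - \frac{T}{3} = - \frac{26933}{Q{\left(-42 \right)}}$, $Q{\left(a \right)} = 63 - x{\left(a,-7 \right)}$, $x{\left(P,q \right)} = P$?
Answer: $\frac{1990043152}{591675} \approx 3363.4$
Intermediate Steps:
$Q{\left(a \right)} = 63 - a$
$T = \frac{27878}{35}$ ($T = 27 - 3 \left(- \frac{26933}{63 - -42}\right) = 27 - 3 \left(- \frac{26933}{63 + 42}\right) = 27 - 3 \left(- \frac{26933}{105}\right) = 27 - 3 \left(\left(-26933\right) \frac{1}{105}\right) = 27 - - \frac{26933}{35} = 27 + \frac{26933}{35} = \frac{27878}{35} \approx 796.51$)
$\frac{T}{16905 \cdot \frac{1}{71384}} = \frac{27878}{35 \cdot \frac{16905}{71384}} = \frac{27878}{35} \cdot \frac{71384}{16905} = \frac{1990043152}{591675}$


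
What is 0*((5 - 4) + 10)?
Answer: 0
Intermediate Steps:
0*((5 - 4) + 10) = 0*(1 + 10) = 0*11 = 0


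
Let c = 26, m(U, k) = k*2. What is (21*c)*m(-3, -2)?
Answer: -2184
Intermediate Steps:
m(U, k) = 2*k
(21*c)*m(-3, -2) = (21*26)*(2*(-2)) = 546*(-4) = -2184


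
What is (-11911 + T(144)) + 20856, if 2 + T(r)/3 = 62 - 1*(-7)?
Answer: 9146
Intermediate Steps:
T(r) = 201 (T(r) = -6 + 3*(62 - 1*(-7)) = -6 + 3*(62 + 7) = -6 + 3*69 = -6 + 207 = 201)
(-11911 + T(144)) + 20856 = (-11911 + 201) + 20856 = -11710 + 20856 = 9146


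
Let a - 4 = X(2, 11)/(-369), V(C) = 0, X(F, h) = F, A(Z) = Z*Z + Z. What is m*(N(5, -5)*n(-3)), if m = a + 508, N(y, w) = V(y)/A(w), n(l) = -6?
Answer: 0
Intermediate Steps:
A(Z) = Z + Z² (A(Z) = Z² + Z = Z + Z²)
a = 1474/369 (a = 4 + 2/(-369) = 4 + 2*(-1/369) = 4 - 2/369 = 1474/369 ≈ 3.9946)
N(y, w) = 0 (N(y, w) = 0/((w*(1 + w))) = 0*(1/(w*(1 + w))) = 0)
m = 188926/369 (m = 1474/369 + 508 = 188926/369 ≈ 511.99)
m*(N(5, -5)*n(-3)) = 188926*(0*(-6))/369 = (188926/369)*0 = 0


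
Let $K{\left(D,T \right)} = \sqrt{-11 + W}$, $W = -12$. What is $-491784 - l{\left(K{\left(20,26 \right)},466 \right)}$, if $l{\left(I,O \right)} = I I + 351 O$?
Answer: $-655327$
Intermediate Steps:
$K{\left(D,T \right)} = i \sqrt{23}$ ($K{\left(D,T \right)} = \sqrt{-11 - 12} = \sqrt{-23} = i \sqrt{23}$)
$l{\left(I,O \right)} = I^{2} + 351 O$
$-491784 - l{\left(K{\left(20,26 \right)},466 \right)} = -491784 - \left(\left(i \sqrt{23}\right)^{2} + 351 \cdot 466\right) = -491784 - \left(-23 + 163566\right) = -491784 - 163543 = -655327$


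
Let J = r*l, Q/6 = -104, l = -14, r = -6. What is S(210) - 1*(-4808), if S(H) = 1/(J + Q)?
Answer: 2596319/540 ≈ 4808.0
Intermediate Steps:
Q = -624 (Q = 6*(-104) = -624)
J = 84 (J = -6*(-14) = 84)
S(H) = -1/540 (S(H) = 1/(84 - 624) = 1/(-540) = -1/540)
S(210) - 1*(-4808) = -1/540 - 1*(-4808) = -1/540 + 4808 = 2596319/540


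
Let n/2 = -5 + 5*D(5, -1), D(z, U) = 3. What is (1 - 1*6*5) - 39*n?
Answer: -809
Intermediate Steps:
n = 20 (n = 2*(-5 + 5*3) = 2*(-5 + 15) = 2*10 = 20)
(1 - 1*6*5) - 39*n = (1 - 1*6*5) - 39*20 = (1 - 6*5) - 780 = (1 - 30) - 780 = -29 - 780 = -809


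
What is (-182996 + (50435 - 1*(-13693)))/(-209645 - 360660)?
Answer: 118868/570305 ≈ 0.20843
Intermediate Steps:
(-182996 + (50435 - 1*(-13693)))/(-209645 - 360660) = (-182996 + (50435 + 13693))/(-570305) = (-182996 + 64128)*(-1/570305) = -118868*(-1/570305) = 118868/570305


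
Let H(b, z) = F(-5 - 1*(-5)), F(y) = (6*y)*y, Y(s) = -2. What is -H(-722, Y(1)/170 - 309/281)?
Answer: 0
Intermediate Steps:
F(y) = 6*y**2
H(b, z) = 0 (H(b, z) = 6*(-5 - 1*(-5))**2 = 6*(-5 + 5)**2 = 6*0**2 = 6*0 = 0)
-H(-722, Y(1)/170 - 309/281) = -1*0 = 0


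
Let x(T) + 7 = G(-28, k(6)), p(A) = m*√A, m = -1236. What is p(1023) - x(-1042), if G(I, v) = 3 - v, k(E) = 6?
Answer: 10 - 1236*√1023 ≈ -39523.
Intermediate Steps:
p(A) = -1236*√A
x(T) = -10 (x(T) = -7 + (3 - 1*6) = -7 + (3 - 6) = -7 - 3 = -10)
p(1023) - x(-1042) = -1236*√1023 - 1*(-10) = -1236*√1023 + 10 = 10 - 1236*√1023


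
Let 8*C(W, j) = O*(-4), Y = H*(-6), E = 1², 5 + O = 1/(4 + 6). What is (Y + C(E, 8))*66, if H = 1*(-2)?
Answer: 9537/10 ≈ 953.70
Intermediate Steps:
O = -49/10 (O = -5 + 1/(4 + 6) = -5 + 1/10 = -5 + ⅒ = -49/10 ≈ -4.9000)
H = -2
E = 1
Y = 12 (Y = -2*(-6) = 12)
C(W, j) = 49/20 (C(W, j) = (-49/10*(-4))/8 = (⅛)*(98/5) = 49/20)
(Y + C(E, 8))*66 = (12 + 49/20)*66 = (289/20)*66 = 9537/10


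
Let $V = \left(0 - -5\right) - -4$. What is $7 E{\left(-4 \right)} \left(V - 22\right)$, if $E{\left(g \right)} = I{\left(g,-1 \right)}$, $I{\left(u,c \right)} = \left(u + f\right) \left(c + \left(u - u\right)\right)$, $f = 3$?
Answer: $-91$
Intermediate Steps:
$I{\left(u,c \right)} = c \left(3 + u\right)$ ($I{\left(u,c \right)} = \left(u + 3\right) \left(c + \left(u - u\right)\right) = \left(3 + u\right) \left(c + 0\right) = \left(3 + u\right) c = c \left(3 + u\right)$)
$E{\left(g \right)} = -3 - g$ ($E{\left(g \right)} = - (3 + g) = -3 - g$)
$V = 9$ ($V = \left(0 + 5\right) + 4 = 5 + 4 = 9$)
$7 E{\left(-4 \right)} \left(V - 22\right) = 7 \left(-3 - -4\right) \left(9 - 22\right) = 7 \left(-3 + 4\right) \left(-13\right) = 7 \cdot 1 \left(-13\right) = 7 \left(-13\right) = -91$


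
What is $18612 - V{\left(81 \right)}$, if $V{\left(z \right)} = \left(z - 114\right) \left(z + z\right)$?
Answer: $23958$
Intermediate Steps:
$V{\left(z \right)} = 2 z \left(-114 + z\right)$ ($V{\left(z \right)} = \left(-114 + z\right) 2 z = 2 z \left(-114 + z\right)$)
$18612 - V{\left(81 \right)} = 18612 - 2 \cdot 81 \left(-114 + 81\right) = 18612 - 2 \cdot 81 \left(-33\right) = 18612 - -5346 = 18612 + 5346 = 23958$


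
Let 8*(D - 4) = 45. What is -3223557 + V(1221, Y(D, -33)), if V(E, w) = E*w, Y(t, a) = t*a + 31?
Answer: -28588209/8 ≈ -3.5735e+6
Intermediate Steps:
D = 77/8 (D = 4 + (1/8)*45 = 4 + 45/8 = 77/8 ≈ 9.6250)
Y(t, a) = 31 + a*t (Y(t, a) = a*t + 31 = 31 + a*t)
-3223557 + V(1221, Y(D, -33)) = -3223557 + 1221*(31 - 33*77/8) = -3223557 + 1221*(31 - 2541/8) = -3223557 + 1221*(-2293/8) = -3223557 - 2799753/8 = -28588209/8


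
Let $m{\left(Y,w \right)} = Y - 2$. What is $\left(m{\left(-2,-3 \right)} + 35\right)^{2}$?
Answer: $961$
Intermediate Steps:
$m{\left(Y,w \right)} = -2 + Y$
$\left(m{\left(-2,-3 \right)} + 35\right)^{2} = \left(\left(-2 - 2\right) + 35\right)^{2} = \left(-4 + 35\right)^{2} = 31^{2} = 961$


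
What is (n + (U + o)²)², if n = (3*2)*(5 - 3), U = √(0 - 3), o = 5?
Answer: 856 + 680*I*√3 ≈ 856.0 + 1177.8*I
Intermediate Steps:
U = I*√3 (U = √(-3) = I*√3 ≈ 1.732*I)
n = 12 (n = 6*2 = 12)
(n + (U + o)²)² = (12 + (I*√3 + 5)²)² = (12 + (5 + I*√3)²)²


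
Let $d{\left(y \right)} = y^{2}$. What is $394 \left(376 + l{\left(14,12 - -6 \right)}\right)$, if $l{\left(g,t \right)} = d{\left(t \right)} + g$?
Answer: $281316$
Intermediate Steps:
$l{\left(g,t \right)} = g + t^{2}$ ($l{\left(g,t \right)} = t^{2} + g = g + t^{2}$)
$394 \left(376 + l{\left(14,12 - -6 \right)}\right) = 394 \left(376 + \left(14 + \left(12 - -6\right)^{2}\right)\right) = 394 \left(376 + \left(14 + \left(12 + 6\right)^{2}\right)\right) = 394 \left(376 + \left(14 + 18^{2}\right)\right) = 394 \left(376 + \left(14 + 324\right)\right) = 394 \left(376 + 338\right) = 394 \cdot 714 = 281316$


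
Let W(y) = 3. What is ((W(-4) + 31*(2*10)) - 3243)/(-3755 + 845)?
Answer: 262/291 ≈ 0.90034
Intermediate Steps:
((W(-4) + 31*(2*10)) - 3243)/(-3755 + 845) = ((3 + 31*(2*10)) - 3243)/(-3755 + 845) = ((3 + 31*20) - 3243)/(-2910) = ((3 + 620) - 3243)*(-1/2910) = (623 - 3243)*(-1/2910) = -2620*(-1/2910) = 262/291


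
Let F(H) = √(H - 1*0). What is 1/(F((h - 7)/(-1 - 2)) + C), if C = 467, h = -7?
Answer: 1401/654253 - √42/654253 ≈ 0.0021315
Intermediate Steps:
F(H) = √H (F(H) = √(H + 0) = √H)
1/(F((h - 7)/(-1 - 2)) + C) = 1/(√((-7 - 7)/(-1 - 2)) + 467) = 1/(√(-14/(-3)) + 467) = 1/(√(-14*(-⅓)) + 467) = 1/(√(14/3) + 467) = 1/(√42/3 + 467) = 1/(467 + √42/3)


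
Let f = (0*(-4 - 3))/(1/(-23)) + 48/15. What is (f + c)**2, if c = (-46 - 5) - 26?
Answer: 136161/25 ≈ 5446.4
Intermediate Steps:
f = 16/5 (f = (0*(-7))/(-1/23) + 48*(1/15) = 0*(-23) + 16/5 = 0 + 16/5 = 16/5 ≈ 3.2000)
c = -77 (c = -51 - 26 = -77)
(f + c)**2 = (16/5 - 77)**2 = (-369/5)**2 = 136161/25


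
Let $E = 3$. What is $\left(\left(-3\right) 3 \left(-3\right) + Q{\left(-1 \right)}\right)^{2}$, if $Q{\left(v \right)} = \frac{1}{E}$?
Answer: $\frac{6724}{9} \approx 747.11$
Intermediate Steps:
$Q{\left(v \right)} = \frac{1}{3}$
$\left(\left(-3\right) 3 \left(-3\right) + Q{\left(-1 \right)}\right)^{2} = \left(\left(-3\right) 3 \left(-3\right) + \frac{1}{3}\right)^{2} = \left(\left(-9\right) \left(-3\right) + \frac{1}{3}\right)^{2} = \left(27 + \frac{1}{3}\right)^{2} = \left(\frac{82}{3}\right)^{2} = \frac{6724}{9}$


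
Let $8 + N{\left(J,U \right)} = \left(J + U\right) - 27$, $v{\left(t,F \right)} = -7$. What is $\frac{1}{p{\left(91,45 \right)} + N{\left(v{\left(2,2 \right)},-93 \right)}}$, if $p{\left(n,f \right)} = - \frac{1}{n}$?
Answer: $- \frac{91}{12286} \approx -0.0074068$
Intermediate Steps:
$N{\left(J,U \right)} = -35 + J + U$ ($N{\left(J,U \right)} = -8 - \left(27 - J - U\right) = -8 + \left(-27 + J + U\right) = -35 + J + U$)
$\frac{1}{p{\left(91,45 \right)} + N{\left(v{\left(2,2 \right)},-93 \right)}} = \frac{1}{- \frac{1}{91} - 135} = \frac{1}{- \frac{12286}{91}} = - \frac{91}{12286}$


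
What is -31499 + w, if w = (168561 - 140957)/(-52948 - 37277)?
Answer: -2842024879/90225 ≈ -31499.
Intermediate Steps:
w = -27604/90225 (w = 27604/(-90225) = 27604*(-1/90225) = -27604/90225 ≈ -0.30595)
-31499 + w = -31499 - 27604/90225 = -2842024879/90225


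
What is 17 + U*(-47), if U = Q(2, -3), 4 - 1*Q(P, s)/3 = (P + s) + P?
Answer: -406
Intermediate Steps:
Q(P, s) = 12 - 6*P - 3*s (Q(P, s) = 12 - 3*((P + s) + P) = 12 - 3*(s + 2*P) = 12 + (-6*P - 3*s) = 12 - 6*P - 3*s)
U = 9 (U = 12 - 6*2 - 3*(-3) = 12 - 12 + 9 = 9)
17 + U*(-47) = 17 + 9*(-47) = 17 - 423 = -406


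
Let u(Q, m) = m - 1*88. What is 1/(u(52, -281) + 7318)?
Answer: 1/6949 ≈ 0.00014391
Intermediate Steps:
u(Q, m) = -88 + m (u(Q, m) = m - 88 = -88 + m)
1/(u(52, -281) + 7318) = 1/((-88 - 281) + 7318) = 1/(-369 + 7318) = 1/6949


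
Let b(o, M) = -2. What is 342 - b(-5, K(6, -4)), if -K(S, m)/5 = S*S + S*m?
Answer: 344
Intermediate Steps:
K(S, m) = -5*S² - 5*S*m (K(S, m) = -5*(S*S + S*m) = -5*(S² + S*m) = -5*S² - 5*S*m)
342 - b(-5, K(6, -4)) = 342 - 1*(-2) = 342 + 2 = 344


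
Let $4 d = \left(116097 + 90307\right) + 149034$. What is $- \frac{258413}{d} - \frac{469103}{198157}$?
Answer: $- \frac{185781205739}{35216263883} \approx -5.2754$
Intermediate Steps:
$d = \frac{177719}{2}$ ($d = \frac{\left(116097 + 90307\right) + 149034}{4} = \frac{206404 + 149034}{4} = \frac{1}{4} \cdot 355438 = \frac{177719}{2} \approx 88860.0$)
$- \frac{258413}{d} - \frac{469103}{198157} = - \frac{258413}{\frac{177719}{2}} - \frac{469103}{198157} = \left(-258413\right) \frac{2}{177719} - \frac{469103}{198157} = - \frac{516826}{177719} - \frac{469103}{198157} = - \frac{185781205739}{35216263883}$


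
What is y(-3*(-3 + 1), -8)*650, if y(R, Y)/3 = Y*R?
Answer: -93600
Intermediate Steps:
y(R, Y) = 3*R*Y (y(R, Y) = 3*(Y*R) = 3*(R*Y) = 3*R*Y)
y(-3*(-3 + 1), -8)*650 = (3*(-3*(-3 + 1))*(-8))*650 = (3*(-3*(-2))*(-8))*650 = (3*6*(-8))*650 = -144*650 = -93600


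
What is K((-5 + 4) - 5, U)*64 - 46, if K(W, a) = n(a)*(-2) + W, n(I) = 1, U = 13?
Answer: -558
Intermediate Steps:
K(W, a) = -2 + W (K(W, a) = 1*(-2) + W = -2 + W)
K((-5 + 4) - 5, U)*64 - 46 = (-2 + ((-5 + 4) - 5))*64 - 46 = (-2 + (-1 - 5))*64 - 46 = (-2 - 6)*64 - 46 = -8*64 - 46 = -512 - 46 = -558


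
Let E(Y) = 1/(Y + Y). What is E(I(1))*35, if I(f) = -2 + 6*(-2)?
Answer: -5/4 ≈ -1.2500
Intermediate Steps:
I(f) = -14 (I(f) = -2 - 12 = -14)
E(Y) = 1/(2*Y)
E(I(1))*35 = ((1/2)/(-14))*35 = ((1/2)*(-1/14))*35 = -1/28*35 = -5/4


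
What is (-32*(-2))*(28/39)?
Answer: 1792/39 ≈ 45.949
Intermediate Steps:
(-32*(-2))*(28/39) = 64*(28*(1/39)) = 64*(28/39) = 1792/39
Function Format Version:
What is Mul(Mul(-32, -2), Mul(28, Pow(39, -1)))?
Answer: Rational(1792, 39) ≈ 45.949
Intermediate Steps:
Mul(Mul(-32, -2), Mul(28, Pow(39, -1))) = Mul(64, Mul(28, Rational(1, 39))) = Mul(64, Rational(28, 39)) = Rational(1792, 39)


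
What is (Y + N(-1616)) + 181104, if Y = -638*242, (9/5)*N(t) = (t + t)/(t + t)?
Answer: 240377/9 ≈ 26709.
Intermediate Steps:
N(t) = 5/9 (N(t) = 5*((t + t)/(t + t))/9 = 5*((2*t)/((2*t)))/9 = 5*((2*t)*(1/(2*t)))/9 = (5/9)*1 = 5/9)
Y = -154396
(Y + N(-1616)) + 181104 = (-154396 + 5/9) + 181104 = -1389559/9 + 181104 = 240377/9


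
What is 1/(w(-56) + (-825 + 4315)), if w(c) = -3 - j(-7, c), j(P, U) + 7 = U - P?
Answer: 1/3543 ≈ 0.00028225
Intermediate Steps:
j(P, U) = -7 + U - P (j(P, U) = -7 + (U - P) = -7 + U - P)
w(c) = -3 - c (w(c) = -3 - (-7 + c - 1*(-7)) = -3 - (-7 + c + 7) = -3 - c)
1/(w(-56) + (-825 + 4315)) = 1/((-3 - 1*(-56)) + (-825 + 4315)) = 1/((-3 + 56) + 3490) = 1/(53 + 3490) = 1/3543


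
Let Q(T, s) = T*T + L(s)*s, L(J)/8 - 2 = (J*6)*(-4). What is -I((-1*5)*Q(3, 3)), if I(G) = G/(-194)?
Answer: 8355/194 ≈ 43.067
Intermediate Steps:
L(J) = 16 - 192*J (L(J) = 16 + 8*((J*6)*(-4)) = 16 + 8*((6*J)*(-4)) = 16 + 8*(-24*J) = 16 - 192*J)
Q(T, s) = T² + s*(16 - 192*s) (Q(T, s) = T*T + (16 - 192*s)*s = T² + s*(16 - 192*s))
I(G) = -G/194 (I(G) = G*(-1/194) = -G/194)
-I((-1*5)*Q(3, 3)) = -(-1)*(-1*5)*(3² - 16*3*(-1 + 12*3))/194 = -(-1)*(-5*(9 - 16*3*(-1 + 36)))/194 = -(-1)*(-5*(9 - 16*3*35))/194 = -(-1)*(-5*(9 - 1680))/194 = -(-1)*(-5*(-1671))/194 = -(-1)*8355/194 = -1*(-8355/194) = 8355/194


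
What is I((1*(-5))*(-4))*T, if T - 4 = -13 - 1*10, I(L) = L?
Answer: -380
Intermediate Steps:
T = -19 (T = 4 + (-13 - 1*10) = 4 + (-13 - 10) = 4 - 23 = -19)
I((1*(-5))*(-4))*T = ((1*(-5))*(-4))*(-19) = -5*(-4)*(-19) = 20*(-19) = -380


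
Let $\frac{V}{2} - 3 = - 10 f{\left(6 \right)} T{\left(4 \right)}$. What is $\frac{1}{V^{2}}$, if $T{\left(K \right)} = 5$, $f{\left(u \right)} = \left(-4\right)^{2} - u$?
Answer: $\frac{1}{988036} \approx 1.0121 \cdot 10^{-6}$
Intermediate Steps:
$f{\left(u \right)} = 16 - u$
$V = -994$ ($V = 6 + 2 - 10 \left(16 - 6\right) 5 = 6 + 2 \left(-10\right) 10 \cdot 5 = 6 + 2 \left(\left(-100\right) 5\right) = 6 + 2 \left(-500\right) = 6 - 1000 = -994$)
$\frac{1}{V^{2}} = \frac{1}{\left(-994\right)^{2}} = \frac{1}{988036}$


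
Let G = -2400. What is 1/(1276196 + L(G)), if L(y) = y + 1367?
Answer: 1/1275163 ≈ 7.8421e-7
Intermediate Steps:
L(y) = 1367 + y
1/(1276196 + L(G)) = 1/(1276196 + (1367 - 2400)) = 1/(1276196 - 1033) = 1/1275163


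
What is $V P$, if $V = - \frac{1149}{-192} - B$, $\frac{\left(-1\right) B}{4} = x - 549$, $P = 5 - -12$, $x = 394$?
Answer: $- \frac{668049}{64} \approx -10438.0$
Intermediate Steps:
$P = 17$ ($P = 5 + 12 = 17$)
$B = 620$ ($B = - 4 \left(394 - 549\right) = \left(-4\right) \left(-155\right) = 620$)
$V = - \frac{39297}{64}$ ($V = - \frac{1149}{-192} - 620 = \left(-1149\right) \left(- \frac{1}{192}\right) - 620 = \frac{383}{64} - 620 = - \frac{39297}{64} \approx -614.02$)
$V P = \left(- \frac{39297}{64}\right) 17 = - \frac{668049}{64}$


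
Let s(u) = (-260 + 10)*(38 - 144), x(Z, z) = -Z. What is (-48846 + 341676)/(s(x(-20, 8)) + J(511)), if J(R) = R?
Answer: 292830/27011 ≈ 10.841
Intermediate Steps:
s(u) = 26500 (s(u) = -250*(-106) = 26500)
(-48846 + 341676)/(s(x(-20, 8)) + J(511)) = (-48846 + 341676)/(26500 + 511) = 292830/27011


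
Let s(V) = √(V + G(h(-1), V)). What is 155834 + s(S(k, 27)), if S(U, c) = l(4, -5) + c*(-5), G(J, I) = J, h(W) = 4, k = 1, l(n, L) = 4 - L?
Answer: 155834 + I*√122 ≈ 1.5583e+5 + 11.045*I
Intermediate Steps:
S(U, c) = 9 - 5*c (S(U, c) = (4 - 1*(-5)) + c*(-5) = (4 + 5) - 5*c = 9 - 5*c)
s(V) = √(4 + V) (s(V) = √(V + 4) = √(4 + V))
155834 + s(S(k, 27)) = 155834 + √(4 + (9 - 5*27)) = 155834 + √(4 + (9 - 135)) = 155834 + √(4 - 126) = 155834 + √(-122) = 155834 + I*√122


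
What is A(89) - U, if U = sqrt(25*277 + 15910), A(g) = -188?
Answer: -188 - sqrt(22835) ≈ -339.11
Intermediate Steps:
U = sqrt(22835) (U = sqrt(6925 + 15910) = sqrt(22835) ≈ 151.11)
A(89) - U = -188 - sqrt(22835)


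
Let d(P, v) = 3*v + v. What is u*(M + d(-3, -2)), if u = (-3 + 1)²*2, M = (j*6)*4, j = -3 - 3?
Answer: -1216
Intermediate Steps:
d(P, v) = 4*v
j = -6
M = -144 (M = -6*6*4 = -36*4 = -144)
u = 8 (u = (-2)²*2 = 4*2 = 8)
u*(M + d(-3, -2)) = 8*(-144 + 4*(-2)) = 8*(-144 - 8) = 8*(-152) = -1216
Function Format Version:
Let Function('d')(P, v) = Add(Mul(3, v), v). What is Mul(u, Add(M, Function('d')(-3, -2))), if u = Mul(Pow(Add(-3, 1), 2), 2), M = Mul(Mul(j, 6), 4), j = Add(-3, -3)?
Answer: -1216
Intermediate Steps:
Function('d')(P, v) = Mul(4, v)
j = -6
M = -144 (M = Mul(Mul(-6, 6), 4) = Mul(-36, 4) = -144)
u = 8 (u = Mul(Pow(-2, 2), 2) = Mul(4, 2) = 8)
Mul(u, Add(M, Function('d')(-3, -2))) = Mul(8, Add(-144, Mul(4, -2))) = Mul(8, Add(-144, -8)) = Mul(8, -152) = -1216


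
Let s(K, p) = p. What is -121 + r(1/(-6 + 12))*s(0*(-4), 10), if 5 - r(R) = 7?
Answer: -141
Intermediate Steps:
r(R) = -2 (r(R) = 5 - 1*7 = 5 - 7 = -2)
-121 + r(1/(-6 + 12))*s(0*(-4), 10) = -121 - 2*10 = -121 - 20 = -141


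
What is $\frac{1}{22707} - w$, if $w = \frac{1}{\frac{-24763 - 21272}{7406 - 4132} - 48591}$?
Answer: $\frac{25941743}{401492480787} \approx 6.4613 \cdot 10^{-5}$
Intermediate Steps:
$w = - \frac{3274}{159132969}$ ($w = \frac{1}{- \frac{46035}{3274} - 48591} = \frac{1}{- \frac{159132969}{3274}} = - \frac{3274}{159132969} \approx -2.0574 \cdot 10^{-5}$)
$\frac{1}{22707} - w = \frac{1}{22707} - - \frac{3274}{159132969} = \frac{1}{22707} + \frac{3274}{159132969} = \frac{25941743}{401492480787}$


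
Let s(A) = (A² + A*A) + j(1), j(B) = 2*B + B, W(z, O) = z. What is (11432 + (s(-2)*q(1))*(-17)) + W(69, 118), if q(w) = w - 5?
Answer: 12249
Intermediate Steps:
q(w) = -5 + w
j(B) = 3*B
s(A) = 3 + 2*A² (s(A) = (A² + A*A) + 3*1 = (A² + A²) + 3 = 2*A² + 3 = 3 + 2*A²)
(11432 + (s(-2)*q(1))*(-17)) + W(69, 118) = (11432 + ((3 + 2*(-2)²)*(-5 + 1))*(-17)) + 69 = (11432 + ((3 + 2*4)*(-4))*(-17)) + 69 = (11432 + ((3 + 8)*(-4))*(-17)) + 69 = (11432 + (11*(-4))*(-17)) + 69 = (11432 - 44*(-17)) + 69 = (11432 + 748) + 69 = 12180 + 69 = 12249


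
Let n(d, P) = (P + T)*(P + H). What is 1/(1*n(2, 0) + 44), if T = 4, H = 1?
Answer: 1/48 ≈ 0.020833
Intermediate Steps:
n(d, P) = (1 + P)*(4 + P) (n(d, P) = (P + 4)*(P + 1) = (4 + P)*(1 + P) = (1 + P)*(4 + P))
1/(1*n(2, 0) + 44) = 1/(1*(4 + 0² + 5*0) + 44) = 1/(1*(4 + 0 + 0) + 44) = 1/(1*4 + 44) = 1/(4 + 44) = 1/48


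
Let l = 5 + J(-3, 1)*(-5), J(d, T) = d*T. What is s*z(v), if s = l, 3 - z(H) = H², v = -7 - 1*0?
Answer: -920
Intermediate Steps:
J(d, T) = T*d
v = -7 (v = -7 + 0 = -7)
l = 20 (l = 5 + (1*(-3))*(-5) = 5 - 3*(-5) = 5 + 15 = 20)
z(H) = 3 - H²
s = 20
s*z(v) = 20*(3 - 1*(-7)²) = 20*(3 - 1*49) = 20*(3 - 49) = 20*(-46) = -920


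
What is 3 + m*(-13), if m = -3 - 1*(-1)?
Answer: 29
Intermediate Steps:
m = -2 (m = -3 + 1 = -2)
3 + m*(-13) = 3 - 2*(-13) = 3 + 26 = 29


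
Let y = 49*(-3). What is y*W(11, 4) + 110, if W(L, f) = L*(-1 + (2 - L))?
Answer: 16280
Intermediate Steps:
W(L, f) = L*(1 - L)
y = -147
y*W(11, 4) + 110 = -1617*(1 - 1*11) + 110 = -1617*(1 - 11) + 110 = -1617*(-10) + 110 = -147*(-110) + 110 = 16170 + 110 = 16280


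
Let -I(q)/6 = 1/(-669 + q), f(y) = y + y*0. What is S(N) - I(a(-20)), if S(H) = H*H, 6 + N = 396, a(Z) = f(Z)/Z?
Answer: 50801397/334 ≈ 1.5210e+5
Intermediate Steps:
f(y) = y (f(y) = y + 0 = y)
a(Z) = 1 (a(Z) = Z/Z = 1)
I(q) = -6/(-669 + q)
N = 390 (N = -6 + 396 = 390)
S(H) = H**2
S(N) - I(a(-20)) = 390**2 - (-6)/(-669 + 1) = 152100 - (-6)/(-668) = 152100 - (-6)*(-1)/668 = 152100 - 1*3/334 = 152100 - 3/334 = 50801397/334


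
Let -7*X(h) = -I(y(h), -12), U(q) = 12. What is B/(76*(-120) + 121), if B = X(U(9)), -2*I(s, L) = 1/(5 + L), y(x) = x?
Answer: -1/881902 ≈ -1.1339e-6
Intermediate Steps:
I(s, L) = -1/(2*(5 + L))
X(h) = 1/98 (X(h) = -(-1)*(-1/(10 + 2*(-12)))/7 = -(-1)*(-1/(10 - 24))/7 = -(-1)*(-1/(-14))/7 = -(-1)*(-1*(-1/14))/7 = -(-1)/(7*14) = -⅐*(-1/14) = 1/98)
B = 1/98 ≈ 0.010204
B/(76*(-120) + 121) = 1/(98*(76*(-120) + 121)) = 1/(98*(-9120 + 121)) = (1/98)/(-8999) = (1/98)*(-1/8999) = -1/881902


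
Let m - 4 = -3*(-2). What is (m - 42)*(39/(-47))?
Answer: 1248/47 ≈ 26.553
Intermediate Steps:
m = 10 (m = 4 - 3*(-2) = 4 + 6 = 10)
(m - 42)*(39/(-47)) = (10 - 42)*(39/(-47)) = -1248*(-1)/47 = -32*(-39/47) = 1248/47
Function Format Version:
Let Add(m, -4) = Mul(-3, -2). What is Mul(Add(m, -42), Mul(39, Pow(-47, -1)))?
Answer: Rational(1248, 47) ≈ 26.553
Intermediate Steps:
m = 10 (m = Add(4, Mul(-3, -2)) = Add(4, 6) = 10)
Mul(Add(m, -42), Mul(39, Pow(-47, -1))) = Mul(Add(10, -42), Mul(39, Pow(-47, -1))) = Mul(-32, Mul(39, Rational(-1, 47))) = Mul(-32, Rational(-39, 47)) = Rational(1248, 47)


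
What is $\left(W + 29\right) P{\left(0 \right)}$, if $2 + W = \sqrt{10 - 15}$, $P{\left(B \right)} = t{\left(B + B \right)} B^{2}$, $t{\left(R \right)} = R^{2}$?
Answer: $0$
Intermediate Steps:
$P{\left(B \right)} = 4 B^{4}$ ($P{\left(B \right)} = \left(B + B\right)^{2} B^{2} = \left(2 B\right)^{2} B^{2} = 4 B^{2} B^{2} = 4 B^{4}$)
$W = -2 + i \sqrt{5}$ ($W = -2 + \sqrt{10 - 15} = -2 + \sqrt{-5} = -2 + i \sqrt{5} \approx -2.0 + 2.2361 i$)
$\left(W + 29\right) P{\left(0 \right)} = \left(\left(-2 + i \sqrt{5}\right) + 29\right) 4 \cdot 0^{4} = \left(27 + i \sqrt{5}\right) 4 \cdot 0 = \left(27 + i \sqrt{5}\right) 0 = 0$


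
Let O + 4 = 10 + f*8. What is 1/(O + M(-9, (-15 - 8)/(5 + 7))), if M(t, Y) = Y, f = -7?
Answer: -12/623 ≈ -0.019262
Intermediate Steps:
O = -50 (O = -4 + (10 - 7*8) = -4 + (10 - 56) = -4 - 46 = -50)
1/(O + M(-9, (-15 - 8)/(5 + 7))) = 1/(-50 + (-15 - 8)/(5 + 7)) = 1/(-50 - 23/12) = 1/(-623/12) = -12/623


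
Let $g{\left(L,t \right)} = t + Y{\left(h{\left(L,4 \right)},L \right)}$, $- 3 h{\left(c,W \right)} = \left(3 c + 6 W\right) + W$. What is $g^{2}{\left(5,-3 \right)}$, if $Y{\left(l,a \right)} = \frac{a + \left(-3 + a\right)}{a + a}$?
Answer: $\frac{529}{100} \approx 5.29$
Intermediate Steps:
$h{\left(c,W \right)} = - c - \frac{7 W}{3}$ ($h{\left(c,W \right)} = - \frac{\left(3 c + 6 W\right) + W}{3} = - \frac{3 c + 7 W}{3} = - c - \frac{7 W}{3}$)
$Y{\left(l,a \right)} = \frac{-3 + 2 a}{2 a}$
$g{\left(L,t \right)} = t + \frac{- \frac{3}{2} + L}{L}$
$g^{2}{\left(5,-3 \right)} = \left(1 - 3 - \frac{3}{2 \cdot 5}\right)^{2} = \left(1 - 3 - \frac{3}{10}\right)^{2} = \left(- \frac{23}{10}\right)^{2} = \frac{529}{100}$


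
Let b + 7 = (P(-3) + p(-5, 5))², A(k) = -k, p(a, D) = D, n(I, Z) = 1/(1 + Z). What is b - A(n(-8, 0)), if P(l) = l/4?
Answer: 193/16 ≈ 12.063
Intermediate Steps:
P(l) = l/4 (P(l) = l*(¼) = l/4)
b = 177/16 (b = -7 + ((¼)*(-3) + 5)² = -7 + (-¾ + 5)² = -7 + (17/4)² = -7 + 289/16 = 177/16 ≈ 11.063)
b - A(n(-8, 0)) = 177/16 - (-1)/(1 + 0) = 177/16 - (-1)/1 = 177/16 - (-1) = 177/16 - 1*(-1) = 177/16 + 1 = 193/16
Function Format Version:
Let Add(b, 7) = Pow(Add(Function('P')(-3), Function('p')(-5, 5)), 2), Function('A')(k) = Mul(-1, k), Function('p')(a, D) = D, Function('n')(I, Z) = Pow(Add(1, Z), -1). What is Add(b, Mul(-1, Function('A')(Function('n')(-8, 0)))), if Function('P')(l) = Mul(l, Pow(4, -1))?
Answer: Rational(193, 16) ≈ 12.063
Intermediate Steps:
Function('P')(l) = Mul(Rational(1, 4), l) (Function('P')(l) = Mul(l, Rational(1, 4)) = Mul(Rational(1, 4), l))
b = Rational(177, 16) (b = Add(-7, Pow(Add(Mul(Rational(1, 4), -3), 5), 2)) = Add(-7, Pow(Add(Rational(-3, 4), 5), 2)) = Add(-7, Pow(Rational(17, 4), 2)) = Add(-7, Rational(289, 16)) = Rational(177, 16) ≈ 11.063)
Add(b, Mul(-1, Function('A')(Function('n')(-8, 0)))) = Add(Rational(177, 16), Mul(-1, Mul(-1, Pow(Add(1, 0), -1)))) = Add(Rational(177, 16), Mul(-1, Mul(-1, Pow(1, -1)))) = Add(Rational(177, 16), Mul(-1, Mul(-1, 1))) = Add(Rational(177, 16), Mul(-1, -1)) = Add(Rational(177, 16), 1) = Rational(193, 16)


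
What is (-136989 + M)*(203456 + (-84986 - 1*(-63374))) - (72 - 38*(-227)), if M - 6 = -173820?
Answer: -56517669430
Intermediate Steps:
M = -173814 (M = 6 - 173820 = -173814)
(-136989 + M)*(203456 + (-84986 - 1*(-63374))) - (72 - 38*(-227)) = (-136989 - 173814)*(203456 + (-84986 - 1*(-63374))) - (72 - 38*(-227)) = -310803*(203456 + (-84986 + 63374)) - (72 + 8626) = -310803*(203456 - 21612) - 1*8698 = -310803*181844 - 8698 = -56517660732 - 8698 = -56517669430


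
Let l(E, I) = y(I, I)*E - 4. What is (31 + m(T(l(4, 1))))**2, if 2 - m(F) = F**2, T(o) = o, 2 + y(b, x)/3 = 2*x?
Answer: 289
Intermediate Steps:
y(b, x) = -6 + 6*x (y(b, x) = -6 + 3*(2*x) = -6 + 6*x)
l(E, I) = -4 + E*(-6 + 6*I) (l(E, I) = (-6 + 6*I)*E - 4 = E*(-6 + 6*I) - 4 = -4 + E*(-6 + 6*I))
m(F) = 2 - F**2
(31 + m(T(l(4, 1))))**2 = (31 + (2 - (-4 + 6*4*(-1 + 1))**2))**2 = (31 + (2 - (-4 + 6*4*0)**2))**2 = (31 + (2 - (-4 + 0)**2))**2 = (31 + (2 - 1*(-4)**2))**2 = (31 + (2 - 1*16))**2 = (31 + (2 - 16))**2 = (31 - 14)**2 = 17**2 = 289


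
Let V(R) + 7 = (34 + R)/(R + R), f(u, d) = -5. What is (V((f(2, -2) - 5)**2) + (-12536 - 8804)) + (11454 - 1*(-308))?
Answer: -958433/100 ≈ -9584.3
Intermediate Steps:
V(R) = -7 + (34 + R)/(2*R) (V(R) = -7 + (34 + R)/(R + R) = -7 + (34 + R)/((2*R)) = -7 + (34 + R)*(1/(2*R)) = -7 + (34 + R)/(2*R))
(V((f(2, -2) - 5)**2) + (-12536 - 8804)) + (11454 - 1*(-308)) = ((-13/2 + 17/((-5 - 5)**2)) + (-12536 - 8804)) + (11454 - 1*(-308)) = ((-13/2 + 17/((-10)**2)) - 21340) + (11454 + 308) = ((-13/2 + 17/100) - 21340) + 11762 = (-633/100 - 21340) + 11762 = -2134633/100 + 11762 = -958433/100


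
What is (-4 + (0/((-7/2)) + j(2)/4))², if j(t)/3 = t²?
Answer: 1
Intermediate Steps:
j(t) = 3*t²
(-4 + (0/((-7/2)) + j(2)/4))² = (-4 + (0/((-7/2)) + (3*2²)/4))² = (-4 + (0/((-7*½)) + (3*4)*(¼)))² = (-4 + (0/(-7/2) + 12*(¼)))² = (-4 + (0*(-2/7) + 3))² = (-4 + (0 + 3))² = (-4 + 3)² = (-1)² = 1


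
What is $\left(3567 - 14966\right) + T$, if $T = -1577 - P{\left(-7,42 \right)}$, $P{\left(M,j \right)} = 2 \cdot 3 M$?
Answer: $-12934$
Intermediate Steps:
$P{\left(M,j \right)} = 6 M$
$T = -1535$ ($T = -1577 - 6 \left(-7\right) = -1577 - -42 = -1577 + 42 = -1535$)
$\left(3567 - 14966\right) + T = \left(3567 - 14966\right) - 1535 = -11399 - 1535 = -12934$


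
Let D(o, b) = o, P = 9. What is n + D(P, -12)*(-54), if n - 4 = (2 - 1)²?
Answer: -481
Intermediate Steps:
n = 5 (n = 4 + (2 - 1)² = 4 + 1² = 4 + 1 = 5)
n + D(P, -12)*(-54) = 5 + 9*(-54) = 5 - 486 = -481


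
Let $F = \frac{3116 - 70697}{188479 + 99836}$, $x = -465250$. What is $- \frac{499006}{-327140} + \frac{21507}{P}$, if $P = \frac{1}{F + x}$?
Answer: $- \frac{10486361212600071761}{1047992990} \approx -1.0006 \cdot 10^{10}$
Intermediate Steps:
$F = - \frac{7509}{32035}$ ($F = - \frac{67581}{288315} = \left(-67581\right) \frac{1}{288315} = - \frac{7509}{32035} \approx -0.2344$)
$P = - \frac{32035}{14904291259}$ ($P = \frac{1}{- \frac{7509}{32035} - 465250} = \frac{1}{- \frac{14904291259}{32035}} = - \frac{32035}{14904291259} \approx -2.1494 \cdot 10^{-6}$)
$- \frac{499006}{-327140} + \frac{21507}{P} = - \frac{499006}{-327140} + \frac{21507}{- \frac{32035}{14904291259}} = \left(-499006\right) \left(- \frac{1}{327140}\right) + 21507 \left(- \frac{14904291259}{32035}\right) = \frac{249503}{163570} - \frac{320546592107313}{32035} = - \frac{10486361212600071761}{1047992990}$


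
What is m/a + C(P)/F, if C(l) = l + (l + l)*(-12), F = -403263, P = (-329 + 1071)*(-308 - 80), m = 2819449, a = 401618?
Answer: -217482499951/23136811362 ≈ -9.3998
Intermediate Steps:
P = -287896 (P = 742*(-388) = -287896)
C(l) = -23*l (C(l) = l + (2*l)*(-12) = l - 24*l = -23*l)
m/a + C(P)/F = 2819449/401618 - 23*(-287896)/(-403263) = 2819449*(1/401618) + 6621608*(-1/403263) = 2819449/401618 - 945944/57609 = -217482499951/23136811362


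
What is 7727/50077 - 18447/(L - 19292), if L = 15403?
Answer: 953820722/194749453 ≈ 4.8977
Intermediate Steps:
7727/50077 - 18447/(L - 19292) = 7727/50077 - 18447/(15403 - 19292) = 7727*(1/50077) - 18447/(-3889) = 7727/50077 - 18447*(-1/3889) = 7727/50077 + 18447/3889 = 953820722/194749453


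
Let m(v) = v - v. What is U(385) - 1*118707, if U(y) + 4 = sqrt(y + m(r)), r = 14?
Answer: -118711 + sqrt(385) ≈ -1.1869e+5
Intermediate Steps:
m(v) = 0
U(y) = -4 + sqrt(y) (U(y) = -4 + sqrt(y + 0) = -4 + sqrt(y))
U(385) - 1*118707 = (-4 + sqrt(385)) - 1*118707 = (-4 + sqrt(385)) - 118707 = -118711 + sqrt(385)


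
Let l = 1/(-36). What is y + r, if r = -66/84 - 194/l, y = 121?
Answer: 99459/14 ≈ 7104.2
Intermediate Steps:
l = -1/36 ≈ -0.027778
r = 97765/14 (r = -66/84 - 194/(-1/36) = -66*1/84 - 194*(-36) = -11/14 + 6984 = 97765/14 ≈ 6983.2)
y + r = 121 + 97765/14 = 99459/14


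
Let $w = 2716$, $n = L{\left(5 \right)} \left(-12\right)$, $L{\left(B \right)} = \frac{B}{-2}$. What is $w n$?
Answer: $81480$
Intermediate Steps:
$L{\left(B \right)} = - \frac{B}{2}$ ($L{\left(B \right)} = B \left(- \frac{1}{2}\right) = - \frac{B}{2}$)
$n = 30$ ($n = \left(- \frac{1}{2}\right) 5 \left(-12\right) = \left(- \frac{5}{2}\right) \left(-12\right) = 30$)
$w n = 2716 \cdot 30 = 81480$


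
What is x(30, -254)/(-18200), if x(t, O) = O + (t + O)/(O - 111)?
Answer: 46243/3321500 ≈ 0.013922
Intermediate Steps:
x(t, O) = O + (O + t)/(-111 + O)
x(30, -254)/(-18200) = ((30 + (-254)**2 - 110*(-254))/(-111 - 254))/(-18200) = ((30 + 64516 + 27940)/(-365))*(-1/18200) = -1/365*92486*(-1/18200) = -92486/365*(-1/18200) = 46243/3321500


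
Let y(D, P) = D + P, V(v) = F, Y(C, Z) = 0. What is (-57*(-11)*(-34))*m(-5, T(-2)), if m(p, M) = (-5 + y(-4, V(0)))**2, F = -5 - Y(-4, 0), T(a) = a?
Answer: -4178328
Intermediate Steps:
F = -5 (F = -5 - 1*0 = -5 + 0 = -5)
V(v) = -5
m(p, M) = 196 (m(p, M) = (-5 + (-4 - 5))**2 = (-5 - 9)**2 = (-14)**2 = 196)
(-57*(-11)*(-34))*m(-5, T(-2)) = (-57*(-11)*(-34))*196 = (627*(-34))*196 = -21318*196 = -4178328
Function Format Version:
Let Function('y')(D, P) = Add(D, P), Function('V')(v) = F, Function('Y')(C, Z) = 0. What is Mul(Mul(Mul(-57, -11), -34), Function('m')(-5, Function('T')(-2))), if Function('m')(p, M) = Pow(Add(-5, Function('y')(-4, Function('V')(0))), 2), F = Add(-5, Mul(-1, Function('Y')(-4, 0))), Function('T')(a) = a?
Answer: -4178328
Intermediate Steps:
F = -5 (F = Add(-5, Mul(-1, 0)) = Add(-5, 0) = -5)
Function('V')(v) = -5
Function('m')(p, M) = 196 (Function('m')(p, M) = Pow(Add(-5, Add(-4, -5)), 2) = Pow(Add(-5, -9), 2) = Pow(-14, 2) = 196)
Mul(Mul(Mul(-57, -11), -34), Function('m')(-5, Function('T')(-2))) = Mul(Mul(Mul(-57, -11), -34), 196) = Mul(Mul(627, -34), 196) = Mul(-21318, 196) = -4178328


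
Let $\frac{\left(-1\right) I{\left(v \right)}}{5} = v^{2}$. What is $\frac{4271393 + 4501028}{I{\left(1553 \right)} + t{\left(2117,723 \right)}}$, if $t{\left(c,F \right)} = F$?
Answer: $- \frac{8772421}{12058322} \approx -0.7275$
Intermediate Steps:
$I{\left(v \right)} = - 5 v^{2}$
$\frac{4271393 + 4501028}{I{\left(1553 \right)} + t{\left(2117,723 \right)}} = \frac{4271393 + 4501028}{- 5 \cdot 1553^{2} + 723} = \frac{8772421}{\left(-5\right) 2411809 + 723} = \frac{8772421}{-12059045 + 723} = \frac{8772421}{-12058322} = 8772421 \left(- \frac{1}{12058322}\right) = - \frac{8772421}{12058322}$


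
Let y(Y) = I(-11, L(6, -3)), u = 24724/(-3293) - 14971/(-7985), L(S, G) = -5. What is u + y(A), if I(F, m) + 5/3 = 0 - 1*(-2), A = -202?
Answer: -418070306/78883815 ≈ -5.2998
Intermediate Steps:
I(F, m) = 1/3 (I(F, m) = -5/3 + (0 - 1*(-2)) = -5/3 + (0 + 2) = -5/3 + 2 = 1/3)
u = -148121637/26294605 (u = 24724*(-1/3293) - 14971*(-1/7985) = -24724/3293 + 14971/7985 = -148121637/26294605 ≈ -5.6332)
y(Y) = 1/3
u + y(A) = -148121637/26294605 + 1/3 = -418070306/78883815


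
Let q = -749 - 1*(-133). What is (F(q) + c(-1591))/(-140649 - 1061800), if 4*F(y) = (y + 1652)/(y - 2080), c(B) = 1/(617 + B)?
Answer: 127481/1578757819448 ≈ 8.0748e-8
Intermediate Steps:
q = -616 (q = -749 + 133 = -616)
F(y) = (1652 + y)/(4*(-2080 + y)) (F(y) = ((y + 1652)/(y - 2080))/4 = ((1652 + y)/(-2080 + y))/4 = (1652 + y)/(4*(-2080 + y)))
(F(q) + c(-1591))/(-140649 - 1061800) = ((1652 - 616)/(4*(-2080 - 616)) + 1/(617 - 1591))/(-140649 - 1061800) = ((¼)*1036/(-2696) + 1/(-974))/(-1202449) = ((¼)*(-1/2696)*1036 - 1/974)*(-1/1202449) = (-259/2696 - 1/974)*(-1/1202449) = -127481/1312952*(-1/1202449) = 127481/1578757819448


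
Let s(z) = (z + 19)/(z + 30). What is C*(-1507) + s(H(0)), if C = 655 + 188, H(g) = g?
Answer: -38112011/30 ≈ -1.2704e+6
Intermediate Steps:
C = 843
s(z) = (19 + z)/(30 + z)
C*(-1507) + s(H(0)) = 843*(-1507) + (19 + 0)/(30 + 0) = -1270401 + 19/30 = -38112011/30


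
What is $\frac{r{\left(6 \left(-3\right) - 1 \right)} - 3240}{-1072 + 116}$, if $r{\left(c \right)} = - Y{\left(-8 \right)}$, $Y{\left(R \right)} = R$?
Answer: $\frac{808}{239} \approx 3.3808$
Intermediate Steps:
$r{\left(c \right)} = 8$ ($r{\left(c \right)} = \left(-1\right) \left(-8\right) = 8$)
$\frac{r{\left(6 \left(-3\right) - 1 \right)} - 3240}{-1072 + 116} = \frac{8 - 3240}{-1072 + 116} = \frac{8 - 3240}{-956} = \left(-3232\right) \left(- \frac{1}{956}\right) = \frac{808}{239}$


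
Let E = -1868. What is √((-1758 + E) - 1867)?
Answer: I*√5493 ≈ 74.115*I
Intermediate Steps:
√((-1758 + E) - 1867) = √((-1758 - 1868) - 1867) = √(-3626 - 1867) = √(-5493) = I*√5493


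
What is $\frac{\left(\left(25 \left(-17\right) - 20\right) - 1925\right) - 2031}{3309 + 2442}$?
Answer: $- \frac{163}{213} \approx -0.76526$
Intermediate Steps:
$\frac{\left(\left(25 \left(-17\right) - 20\right) - 1925\right) - 2031}{3309 + 2442} = \frac{\left(\left(-425 - 20\right) - 1925\right) - 2031}{5751} = \left(\left(-445 - 1925\right) - 2031\right) \frac{1}{5751} = \left(-2370 - 2031\right) \frac{1}{5751} = \left(-4401\right) \frac{1}{5751} = - \frac{163}{213}$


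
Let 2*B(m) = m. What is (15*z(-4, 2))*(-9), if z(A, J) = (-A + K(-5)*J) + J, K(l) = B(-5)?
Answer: -135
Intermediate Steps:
B(m) = m/2
K(l) = -5/2 (K(l) = (1/2)*(-5) = -5/2)
z(A, J) = -A - 3*J/2 (z(A, J) = (-A - 5*J/2) + J = -A - 3*J/2)
(15*z(-4, 2))*(-9) = (15*(-1*(-4) - 3/2*2))*(-9) = (15*(4 - 3))*(-9) = (15*1)*(-9) = 15*(-9) = -135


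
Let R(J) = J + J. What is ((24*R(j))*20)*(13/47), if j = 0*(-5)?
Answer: 0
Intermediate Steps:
j = 0
R(J) = 2*J
((24*R(j))*20)*(13/47) = ((24*(2*0))*20)*(13/47) = ((24*0)*20)*(13*(1/47)) = (0*20)*(13/47) = 0*(13/47) = 0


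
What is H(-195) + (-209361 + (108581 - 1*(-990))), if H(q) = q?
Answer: -99985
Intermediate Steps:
H(-195) + (-209361 + (108581 - 1*(-990))) = -195 + (-209361 + (108581 - 1*(-990))) = -195 + (-209361 + (108581 + 990)) = -195 + (-209361 + 109571) = -195 - 99790 = -99985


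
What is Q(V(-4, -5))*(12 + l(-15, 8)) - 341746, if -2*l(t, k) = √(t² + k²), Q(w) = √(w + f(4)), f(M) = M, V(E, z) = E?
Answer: -341746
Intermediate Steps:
Q(w) = √(4 + w) (Q(w) = √(w + 4) = √(4 + w))
l(t, k) = -√(k² + t²)/2 (l(t, k) = -√(t² + k²)/2 = -√(k² + t²)/2)
Q(V(-4, -5))*(12 + l(-15, 8)) - 341746 = √(4 - 4)*(12 - √(8² + (-15)²)/2) - 341746 = √0*(12 - √(64 + 225)/2) - 341746 = 0*(12 - √289/2) - 341746 = 0*(12 - ½*17) - 341746 = 0*(12 - 17/2) - 341746 = 0*(7/2) - 341746 = 0 - 341746 = -341746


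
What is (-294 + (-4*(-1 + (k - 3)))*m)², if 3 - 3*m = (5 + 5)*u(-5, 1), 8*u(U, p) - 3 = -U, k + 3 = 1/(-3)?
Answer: 10640644/81 ≈ 1.3137e+5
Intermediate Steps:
k = -10/3 (k = -3 + 1/(-3) = -3 + 1*(-⅓) = -3 - ⅓ = -10/3 ≈ -3.3333)
u(U, p) = 3/8 - U/8 (u(U, p) = 3/8 + (-U)/8 = 3/8 - U/8)
m = -7/3 (m = 1 - (5 + 5)*(3/8 - ⅛*(-5))/3 = 1 - 10*(3/8 + 5/8)/3 = 1 - 10/3 = -7/3 ≈ -2.3333)
(-294 + (-4*(-1 + (k - 3)))*m)² = (-294 - 4*(-1 + (-10/3 - 3))*(-7/3))² = (-294 - 4*(-1 - 19/3)*(-7/3))² = (-294 - 4*(-22/3)*(-7/3))² = (-294 + (88/3)*(-7/3))² = (-294 - 616/9)² = (-3262/9)² = 10640644/81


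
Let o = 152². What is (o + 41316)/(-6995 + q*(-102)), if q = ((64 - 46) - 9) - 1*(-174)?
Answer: -64420/25661 ≈ -2.5104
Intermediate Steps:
o = 23104
q = 183 (q = (18 - 9) + 174 = 9 + 174 = 183)
(o + 41316)/(-6995 + q*(-102)) = (23104 + 41316)/(-6995 + 183*(-102)) = 64420/(-6995 - 18666) = 64420/(-25661) = 64420*(-1/25661) = -64420/25661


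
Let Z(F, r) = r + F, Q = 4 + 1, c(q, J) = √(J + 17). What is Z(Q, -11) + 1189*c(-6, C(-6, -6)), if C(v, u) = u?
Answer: -6 + 1189*√11 ≈ 3937.5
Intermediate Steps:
c(q, J) = √(17 + J)
Q = 5
Z(F, r) = F + r
Z(Q, -11) + 1189*c(-6, C(-6, -6)) = (5 - 11) + 1189*√(17 - 6) = -6 + 1189*√11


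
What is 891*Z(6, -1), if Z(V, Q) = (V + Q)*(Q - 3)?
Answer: -17820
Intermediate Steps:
Z(V, Q) = (-3 + Q)*(Q + V) (Z(V, Q) = (Q + V)*(-3 + Q) = (-3 + Q)*(Q + V))
891*Z(6, -1) = 891*((-1)² - 3*(-1) - 3*6 - 1*6) = 891*(1 + 3 - 18 - 6) = 891*(-20) = -17820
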